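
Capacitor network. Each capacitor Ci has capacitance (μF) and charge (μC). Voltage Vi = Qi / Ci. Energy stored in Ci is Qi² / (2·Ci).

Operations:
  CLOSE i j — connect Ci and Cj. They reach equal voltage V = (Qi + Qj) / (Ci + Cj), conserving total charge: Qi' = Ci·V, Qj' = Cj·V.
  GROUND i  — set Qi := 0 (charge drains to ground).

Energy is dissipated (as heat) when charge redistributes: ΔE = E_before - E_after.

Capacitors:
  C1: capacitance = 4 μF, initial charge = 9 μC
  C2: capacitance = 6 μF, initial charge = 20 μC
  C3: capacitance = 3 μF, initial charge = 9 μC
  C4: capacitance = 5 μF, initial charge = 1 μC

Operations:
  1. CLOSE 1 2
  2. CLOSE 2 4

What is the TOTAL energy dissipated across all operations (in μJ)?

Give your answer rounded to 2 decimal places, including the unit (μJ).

Initial: C1(4μF, Q=9μC, V=2.25V), C2(6μF, Q=20μC, V=3.33V), C3(3μF, Q=9μC, V=3.00V), C4(5μF, Q=1μC, V=0.20V)
Op 1: CLOSE 1-2: Q_total=29.00, C_total=10.00, V=2.90; Q1=11.60, Q2=17.40; dissipated=1.408
Op 2: CLOSE 2-4: Q_total=18.40, C_total=11.00, V=1.67; Q2=10.04, Q4=8.36; dissipated=9.941
Total dissipated: 11.349 μJ

Answer: 11.35 μJ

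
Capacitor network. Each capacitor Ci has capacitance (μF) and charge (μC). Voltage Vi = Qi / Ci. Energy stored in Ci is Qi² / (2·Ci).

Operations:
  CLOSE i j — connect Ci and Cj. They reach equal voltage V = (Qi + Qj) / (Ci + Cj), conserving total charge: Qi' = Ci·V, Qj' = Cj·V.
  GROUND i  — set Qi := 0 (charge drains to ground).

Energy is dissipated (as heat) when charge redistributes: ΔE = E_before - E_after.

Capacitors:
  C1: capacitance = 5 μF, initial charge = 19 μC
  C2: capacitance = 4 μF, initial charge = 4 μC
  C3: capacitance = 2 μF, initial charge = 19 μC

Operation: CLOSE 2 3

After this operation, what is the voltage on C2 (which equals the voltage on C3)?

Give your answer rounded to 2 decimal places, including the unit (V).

Initial: C1(5μF, Q=19μC, V=3.80V), C2(4μF, Q=4μC, V=1.00V), C3(2μF, Q=19μC, V=9.50V)
Op 1: CLOSE 2-3: Q_total=23.00, C_total=6.00, V=3.83; Q2=15.33, Q3=7.67; dissipated=48.167

Answer: 3.83 V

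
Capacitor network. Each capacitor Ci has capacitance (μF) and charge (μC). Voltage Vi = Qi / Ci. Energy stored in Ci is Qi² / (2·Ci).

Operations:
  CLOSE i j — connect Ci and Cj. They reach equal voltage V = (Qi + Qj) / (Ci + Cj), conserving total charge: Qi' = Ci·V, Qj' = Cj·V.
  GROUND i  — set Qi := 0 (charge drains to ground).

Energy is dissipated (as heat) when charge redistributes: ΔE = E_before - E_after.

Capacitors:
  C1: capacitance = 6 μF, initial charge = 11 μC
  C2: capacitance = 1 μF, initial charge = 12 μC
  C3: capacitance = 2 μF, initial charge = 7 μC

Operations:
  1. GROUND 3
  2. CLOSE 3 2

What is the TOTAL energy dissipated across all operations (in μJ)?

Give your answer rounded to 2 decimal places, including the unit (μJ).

Answer: 60.25 μJ

Derivation:
Initial: C1(6μF, Q=11μC, V=1.83V), C2(1μF, Q=12μC, V=12.00V), C3(2μF, Q=7μC, V=3.50V)
Op 1: GROUND 3: Q3=0; energy lost=12.250
Op 2: CLOSE 3-2: Q_total=12.00, C_total=3.00, V=4.00; Q3=8.00, Q2=4.00; dissipated=48.000
Total dissipated: 60.250 μJ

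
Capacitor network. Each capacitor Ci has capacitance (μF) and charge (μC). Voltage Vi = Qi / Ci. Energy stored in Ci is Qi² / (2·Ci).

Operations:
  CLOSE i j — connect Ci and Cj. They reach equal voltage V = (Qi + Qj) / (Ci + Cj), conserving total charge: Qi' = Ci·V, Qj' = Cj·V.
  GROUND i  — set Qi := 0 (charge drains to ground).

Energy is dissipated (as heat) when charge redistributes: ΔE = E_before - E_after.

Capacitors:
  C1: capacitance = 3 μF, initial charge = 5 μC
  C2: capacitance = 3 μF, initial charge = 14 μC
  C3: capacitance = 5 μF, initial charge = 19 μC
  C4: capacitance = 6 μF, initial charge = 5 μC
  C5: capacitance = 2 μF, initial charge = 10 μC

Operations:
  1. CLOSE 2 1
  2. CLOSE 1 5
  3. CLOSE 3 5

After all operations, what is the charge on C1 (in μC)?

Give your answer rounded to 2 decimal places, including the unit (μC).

Initial: C1(3μF, Q=5μC, V=1.67V), C2(3μF, Q=14μC, V=4.67V), C3(5μF, Q=19μC, V=3.80V), C4(6μF, Q=5μC, V=0.83V), C5(2μF, Q=10μC, V=5.00V)
Op 1: CLOSE 2-1: Q_total=19.00, C_total=6.00, V=3.17; Q2=9.50, Q1=9.50; dissipated=6.750
Op 2: CLOSE 1-5: Q_total=19.50, C_total=5.00, V=3.90; Q1=11.70, Q5=7.80; dissipated=2.017
Op 3: CLOSE 3-5: Q_total=26.80, C_total=7.00, V=3.83; Q3=19.14, Q5=7.66; dissipated=0.007
Final charges: Q1=11.70, Q2=9.50, Q3=19.14, Q4=5.00, Q5=7.66

Answer: 11.70 μC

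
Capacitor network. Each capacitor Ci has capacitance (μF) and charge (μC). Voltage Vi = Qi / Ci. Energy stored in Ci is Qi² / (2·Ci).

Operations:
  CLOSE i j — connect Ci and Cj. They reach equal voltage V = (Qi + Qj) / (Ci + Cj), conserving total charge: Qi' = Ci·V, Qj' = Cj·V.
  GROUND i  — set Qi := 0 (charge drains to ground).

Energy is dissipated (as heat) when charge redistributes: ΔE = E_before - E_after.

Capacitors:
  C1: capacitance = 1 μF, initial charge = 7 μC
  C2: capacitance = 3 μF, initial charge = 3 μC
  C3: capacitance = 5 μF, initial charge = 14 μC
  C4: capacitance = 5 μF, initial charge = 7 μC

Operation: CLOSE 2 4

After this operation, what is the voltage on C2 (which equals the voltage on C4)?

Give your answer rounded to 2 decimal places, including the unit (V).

Answer: 1.25 V

Derivation:
Initial: C1(1μF, Q=7μC, V=7.00V), C2(3μF, Q=3μC, V=1.00V), C3(5μF, Q=14μC, V=2.80V), C4(5μF, Q=7μC, V=1.40V)
Op 1: CLOSE 2-4: Q_total=10.00, C_total=8.00, V=1.25; Q2=3.75, Q4=6.25; dissipated=0.150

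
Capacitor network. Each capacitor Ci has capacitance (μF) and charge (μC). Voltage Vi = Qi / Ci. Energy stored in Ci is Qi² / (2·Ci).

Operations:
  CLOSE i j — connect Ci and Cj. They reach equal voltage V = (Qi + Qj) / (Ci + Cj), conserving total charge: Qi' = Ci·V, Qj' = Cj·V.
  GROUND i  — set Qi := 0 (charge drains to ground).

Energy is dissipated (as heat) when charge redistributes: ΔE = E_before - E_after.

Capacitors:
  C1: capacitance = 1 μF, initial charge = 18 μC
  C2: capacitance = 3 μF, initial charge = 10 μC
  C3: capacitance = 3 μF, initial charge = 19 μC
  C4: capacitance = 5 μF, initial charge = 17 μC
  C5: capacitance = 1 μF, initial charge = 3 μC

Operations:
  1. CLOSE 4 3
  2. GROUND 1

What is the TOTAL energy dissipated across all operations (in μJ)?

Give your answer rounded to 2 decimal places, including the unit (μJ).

Initial: C1(1μF, Q=18μC, V=18.00V), C2(3μF, Q=10μC, V=3.33V), C3(3μF, Q=19μC, V=6.33V), C4(5μF, Q=17μC, V=3.40V), C5(1μF, Q=3μC, V=3.00V)
Op 1: CLOSE 4-3: Q_total=36.00, C_total=8.00, V=4.50; Q4=22.50, Q3=13.50; dissipated=8.067
Op 2: GROUND 1: Q1=0; energy lost=162.000
Total dissipated: 170.067 μJ

Answer: 170.07 μJ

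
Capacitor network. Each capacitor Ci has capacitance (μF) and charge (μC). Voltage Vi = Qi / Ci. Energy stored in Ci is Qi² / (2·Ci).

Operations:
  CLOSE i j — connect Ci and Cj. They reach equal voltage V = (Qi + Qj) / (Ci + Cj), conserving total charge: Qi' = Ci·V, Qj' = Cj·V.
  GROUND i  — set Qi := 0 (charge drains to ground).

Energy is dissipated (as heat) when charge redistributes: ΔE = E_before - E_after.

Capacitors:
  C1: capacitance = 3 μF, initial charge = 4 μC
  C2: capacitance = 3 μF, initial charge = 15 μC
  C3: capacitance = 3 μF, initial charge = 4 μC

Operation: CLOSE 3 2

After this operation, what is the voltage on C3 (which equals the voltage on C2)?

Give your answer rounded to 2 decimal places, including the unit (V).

Initial: C1(3μF, Q=4μC, V=1.33V), C2(3μF, Q=15μC, V=5.00V), C3(3μF, Q=4μC, V=1.33V)
Op 1: CLOSE 3-2: Q_total=19.00, C_total=6.00, V=3.17; Q3=9.50, Q2=9.50; dissipated=10.083

Answer: 3.17 V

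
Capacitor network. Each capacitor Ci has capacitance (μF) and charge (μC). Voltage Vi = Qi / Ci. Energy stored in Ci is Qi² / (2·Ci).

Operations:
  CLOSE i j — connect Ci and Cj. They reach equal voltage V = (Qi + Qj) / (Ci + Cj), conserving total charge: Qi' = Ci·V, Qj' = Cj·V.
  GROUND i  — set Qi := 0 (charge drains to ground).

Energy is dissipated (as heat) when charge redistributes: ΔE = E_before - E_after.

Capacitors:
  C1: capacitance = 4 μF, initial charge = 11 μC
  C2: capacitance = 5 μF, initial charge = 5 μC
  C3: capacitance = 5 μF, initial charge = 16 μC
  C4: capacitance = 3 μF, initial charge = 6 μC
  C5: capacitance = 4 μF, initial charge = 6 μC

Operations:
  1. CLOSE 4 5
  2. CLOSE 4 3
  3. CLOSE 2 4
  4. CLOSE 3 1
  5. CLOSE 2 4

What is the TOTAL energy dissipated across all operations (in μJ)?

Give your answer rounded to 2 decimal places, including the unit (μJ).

Answer: 4.83 μJ

Derivation:
Initial: C1(4μF, Q=11μC, V=2.75V), C2(5μF, Q=5μC, V=1.00V), C3(5μF, Q=16μC, V=3.20V), C4(3μF, Q=6μC, V=2.00V), C5(4μF, Q=6μC, V=1.50V)
Op 1: CLOSE 4-5: Q_total=12.00, C_total=7.00, V=1.71; Q4=5.14, Q5=6.86; dissipated=0.214
Op 2: CLOSE 4-3: Q_total=21.14, C_total=8.00, V=2.64; Q4=7.93, Q3=13.21; dissipated=2.069
Op 3: CLOSE 2-4: Q_total=12.93, C_total=8.00, V=1.62; Q2=8.08, Q4=4.85; dissipated=2.530
Op 4: CLOSE 3-1: Q_total=24.21, C_total=9.00, V=2.69; Q3=13.45, Q1=10.76; dissipated=0.013
Op 5: CLOSE 2-4: Q_total=12.93, C_total=8.00, V=1.62; Q2=8.08, Q4=4.85; dissipated=0.000
Total dissipated: 4.827 μJ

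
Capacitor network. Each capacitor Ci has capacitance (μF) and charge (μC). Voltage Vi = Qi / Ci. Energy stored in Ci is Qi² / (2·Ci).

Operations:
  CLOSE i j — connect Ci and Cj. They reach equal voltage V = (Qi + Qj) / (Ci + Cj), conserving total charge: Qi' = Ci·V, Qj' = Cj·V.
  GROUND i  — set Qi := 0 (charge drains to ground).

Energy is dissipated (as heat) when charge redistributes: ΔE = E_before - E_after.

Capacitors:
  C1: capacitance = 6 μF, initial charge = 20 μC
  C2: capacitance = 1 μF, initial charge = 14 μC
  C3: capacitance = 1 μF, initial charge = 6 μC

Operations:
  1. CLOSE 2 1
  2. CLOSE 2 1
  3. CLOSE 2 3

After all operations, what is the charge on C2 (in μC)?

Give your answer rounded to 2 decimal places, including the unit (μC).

Initial: C1(6μF, Q=20μC, V=3.33V), C2(1μF, Q=14μC, V=14.00V), C3(1μF, Q=6μC, V=6.00V)
Op 1: CLOSE 2-1: Q_total=34.00, C_total=7.00, V=4.86; Q2=4.86, Q1=29.14; dissipated=48.762
Op 2: CLOSE 2-1: Q_total=34.00, C_total=7.00, V=4.86; Q2=4.86, Q1=29.14; dissipated=0.000
Op 3: CLOSE 2-3: Q_total=10.86, C_total=2.00, V=5.43; Q2=5.43, Q3=5.43; dissipated=0.327
Final charges: Q1=29.14, Q2=5.43, Q3=5.43

Answer: 5.43 μC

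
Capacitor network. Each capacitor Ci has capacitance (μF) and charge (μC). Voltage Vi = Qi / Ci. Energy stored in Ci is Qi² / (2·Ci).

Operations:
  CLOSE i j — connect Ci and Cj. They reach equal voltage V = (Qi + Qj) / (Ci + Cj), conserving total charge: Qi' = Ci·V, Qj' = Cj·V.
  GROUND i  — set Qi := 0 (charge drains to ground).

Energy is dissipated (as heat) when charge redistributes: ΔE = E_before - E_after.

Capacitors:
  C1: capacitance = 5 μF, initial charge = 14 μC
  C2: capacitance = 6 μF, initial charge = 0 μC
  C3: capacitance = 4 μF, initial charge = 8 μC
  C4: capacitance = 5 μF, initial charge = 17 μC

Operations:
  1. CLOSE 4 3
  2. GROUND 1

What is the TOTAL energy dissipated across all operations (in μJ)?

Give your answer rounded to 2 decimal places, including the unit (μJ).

Answer: 21.78 μJ

Derivation:
Initial: C1(5μF, Q=14μC, V=2.80V), C2(6μF, Q=0μC, V=0.00V), C3(4μF, Q=8μC, V=2.00V), C4(5μF, Q=17μC, V=3.40V)
Op 1: CLOSE 4-3: Q_total=25.00, C_total=9.00, V=2.78; Q4=13.89, Q3=11.11; dissipated=2.178
Op 2: GROUND 1: Q1=0; energy lost=19.600
Total dissipated: 21.778 μJ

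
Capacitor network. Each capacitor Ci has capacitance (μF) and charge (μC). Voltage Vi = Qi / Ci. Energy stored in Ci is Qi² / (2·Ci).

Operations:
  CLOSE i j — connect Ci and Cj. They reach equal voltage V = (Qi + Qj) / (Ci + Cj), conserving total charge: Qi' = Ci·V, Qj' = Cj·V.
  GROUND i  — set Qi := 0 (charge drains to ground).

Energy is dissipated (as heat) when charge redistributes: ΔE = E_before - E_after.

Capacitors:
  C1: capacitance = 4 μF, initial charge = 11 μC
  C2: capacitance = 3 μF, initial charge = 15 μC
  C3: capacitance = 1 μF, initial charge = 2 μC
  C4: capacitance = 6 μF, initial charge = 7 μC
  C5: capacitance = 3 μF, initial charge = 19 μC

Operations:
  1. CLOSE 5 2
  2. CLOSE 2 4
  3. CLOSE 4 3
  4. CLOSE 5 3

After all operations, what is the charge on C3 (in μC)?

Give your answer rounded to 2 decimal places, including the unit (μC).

Initial: C1(4μF, Q=11μC, V=2.75V), C2(3μF, Q=15μC, V=5.00V), C3(1μF, Q=2μC, V=2.00V), C4(6μF, Q=7μC, V=1.17V), C5(3μF, Q=19μC, V=6.33V)
Op 1: CLOSE 5-2: Q_total=34.00, C_total=6.00, V=5.67; Q5=17.00, Q2=17.00; dissipated=1.333
Op 2: CLOSE 2-4: Q_total=24.00, C_total=9.00, V=2.67; Q2=8.00, Q4=16.00; dissipated=20.250
Op 3: CLOSE 4-3: Q_total=18.00, C_total=7.00, V=2.57; Q4=15.43, Q3=2.57; dissipated=0.190
Op 4: CLOSE 5-3: Q_total=19.57, C_total=4.00, V=4.89; Q5=14.68, Q3=4.89; dissipated=3.593
Final charges: Q1=11.00, Q2=8.00, Q3=4.89, Q4=15.43, Q5=14.68

Answer: 4.89 μC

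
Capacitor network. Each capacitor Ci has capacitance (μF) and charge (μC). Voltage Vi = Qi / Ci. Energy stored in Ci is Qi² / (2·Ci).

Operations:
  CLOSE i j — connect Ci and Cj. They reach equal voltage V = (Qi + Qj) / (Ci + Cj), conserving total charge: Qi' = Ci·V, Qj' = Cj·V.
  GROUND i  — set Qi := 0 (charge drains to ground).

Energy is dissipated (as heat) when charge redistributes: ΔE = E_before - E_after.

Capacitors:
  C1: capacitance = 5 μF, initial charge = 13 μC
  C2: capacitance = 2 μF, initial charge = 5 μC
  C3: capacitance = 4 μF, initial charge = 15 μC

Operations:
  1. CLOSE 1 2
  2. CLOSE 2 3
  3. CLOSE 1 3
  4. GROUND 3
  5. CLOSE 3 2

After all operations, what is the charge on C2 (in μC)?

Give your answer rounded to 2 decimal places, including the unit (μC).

Answer: 2.24 μC

Derivation:
Initial: C1(5μF, Q=13μC, V=2.60V), C2(2μF, Q=5μC, V=2.50V), C3(4μF, Q=15μC, V=3.75V)
Op 1: CLOSE 1-2: Q_total=18.00, C_total=7.00, V=2.57; Q1=12.86, Q2=5.14; dissipated=0.007
Op 2: CLOSE 2-3: Q_total=20.14, C_total=6.00, V=3.36; Q2=6.71, Q3=13.43; dissipated=0.926
Op 3: CLOSE 1-3: Q_total=26.29, C_total=9.00, V=2.92; Q1=14.60, Q3=11.68; dissipated=0.686
Op 4: GROUND 3: Q3=0; energy lost=17.060
Op 5: CLOSE 3-2: Q_total=6.71, C_total=6.00, V=1.12; Q3=4.48, Q2=2.24; dissipated=7.514
Final charges: Q1=14.60, Q2=2.24, Q3=4.48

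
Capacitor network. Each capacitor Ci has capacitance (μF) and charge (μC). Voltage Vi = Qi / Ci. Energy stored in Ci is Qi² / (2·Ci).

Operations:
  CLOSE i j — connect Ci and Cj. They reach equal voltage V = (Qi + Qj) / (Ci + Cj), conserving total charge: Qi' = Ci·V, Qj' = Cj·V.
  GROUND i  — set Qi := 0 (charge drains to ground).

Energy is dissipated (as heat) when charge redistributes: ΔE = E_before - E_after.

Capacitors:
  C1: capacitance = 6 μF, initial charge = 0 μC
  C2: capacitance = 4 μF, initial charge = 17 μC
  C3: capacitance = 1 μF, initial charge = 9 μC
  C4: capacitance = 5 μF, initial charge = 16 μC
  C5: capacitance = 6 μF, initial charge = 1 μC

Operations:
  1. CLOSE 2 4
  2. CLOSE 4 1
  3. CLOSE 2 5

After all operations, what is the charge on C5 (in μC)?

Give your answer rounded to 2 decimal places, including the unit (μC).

Initial: C1(6μF, Q=0μC, V=0.00V), C2(4μF, Q=17μC, V=4.25V), C3(1μF, Q=9μC, V=9.00V), C4(5μF, Q=16μC, V=3.20V), C5(6μF, Q=1μC, V=0.17V)
Op 1: CLOSE 2-4: Q_total=33.00, C_total=9.00, V=3.67; Q2=14.67, Q4=18.33; dissipated=1.225
Op 2: CLOSE 4-1: Q_total=18.33, C_total=11.00, V=1.67; Q4=8.33, Q1=10.00; dissipated=18.333
Op 3: CLOSE 2-5: Q_total=15.67, C_total=10.00, V=1.57; Q2=6.27, Q5=9.40; dissipated=14.700
Final charges: Q1=10.00, Q2=6.27, Q3=9.00, Q4=8.33, Q5=9.40

Answer: 9.40 μC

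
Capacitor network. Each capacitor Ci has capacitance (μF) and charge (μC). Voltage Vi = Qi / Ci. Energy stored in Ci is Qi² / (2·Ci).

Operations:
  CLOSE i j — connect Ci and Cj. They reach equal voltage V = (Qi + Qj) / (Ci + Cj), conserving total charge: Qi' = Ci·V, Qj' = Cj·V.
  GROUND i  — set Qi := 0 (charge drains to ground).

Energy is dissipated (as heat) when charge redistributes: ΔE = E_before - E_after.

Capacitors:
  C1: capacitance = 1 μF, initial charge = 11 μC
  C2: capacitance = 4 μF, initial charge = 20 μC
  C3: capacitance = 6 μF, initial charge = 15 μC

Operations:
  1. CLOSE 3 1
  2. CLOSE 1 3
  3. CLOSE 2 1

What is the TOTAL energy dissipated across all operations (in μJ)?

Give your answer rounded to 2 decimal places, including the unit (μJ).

Initial: C1(1μF, Q=11μC, V=11.00V), C2(4μF, Q=20μC, V=5.00V), C3(6μF, Q=15μC, V=2.50V)
Op 1: CLOSE 3-1: Q_total=26.00, C_total=7.00, V=3.71; Q3=22.29, Q1=3.71; dissipated=30.964
Op 2: CLOSE 1-3: Q_total=26.00, C_total=7.00, V=3.71; Q1=3.71, Q3=22.29; dissipated=0.000
Op 3: CLOSE 2-1: Q_total=23.71, C_total=5.00, V=4.74; Q2=18.97, Q1=4.74; dissipated=0.661
Total dissipated: 31.626 μJ

Answer: 31.63 μJ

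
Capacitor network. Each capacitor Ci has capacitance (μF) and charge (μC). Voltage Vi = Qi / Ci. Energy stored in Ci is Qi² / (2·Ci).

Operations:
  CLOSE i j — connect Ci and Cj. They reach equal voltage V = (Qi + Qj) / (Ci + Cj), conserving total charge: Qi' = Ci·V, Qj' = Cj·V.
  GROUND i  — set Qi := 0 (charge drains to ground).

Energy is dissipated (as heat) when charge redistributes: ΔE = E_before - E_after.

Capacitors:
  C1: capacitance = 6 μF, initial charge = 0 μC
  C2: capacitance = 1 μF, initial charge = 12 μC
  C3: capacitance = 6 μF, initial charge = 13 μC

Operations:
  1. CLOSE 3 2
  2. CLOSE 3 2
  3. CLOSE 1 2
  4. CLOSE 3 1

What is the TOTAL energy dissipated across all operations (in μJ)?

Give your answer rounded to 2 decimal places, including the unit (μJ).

Initial: C1(6μF, Q=0μC, V=0.00V), C2(1μF, Q=12μC, V=12.00V), C3(6μF, Q=13μC, V=2.17V)
Op 1: CLOSE 3-2: Q_total=25.00, C_total=7.00, V=3.57; Q3=21.43, Q2=3.57; dissipated=41.440
Op 2: CLOSE 3-2: Q_total=25.00, C_total=7.00, V=3.57; Q3=21.43, Q2=3.57; dissipated=0.000
Op 3: CLOSE 1-2: Q_total=3.57, C_total=7.00, V=0.51; Q1=3.06, Q2=0.51; dissipated=5.466
Op 4: CLOSE 3-1: Q_total=24.49, C_total=12.00, V=2.04; Q3=12.24, Q1=12.24; dissipated=14.057
Total dissipated: 60.964 μJ

Answer: 60.96 μJ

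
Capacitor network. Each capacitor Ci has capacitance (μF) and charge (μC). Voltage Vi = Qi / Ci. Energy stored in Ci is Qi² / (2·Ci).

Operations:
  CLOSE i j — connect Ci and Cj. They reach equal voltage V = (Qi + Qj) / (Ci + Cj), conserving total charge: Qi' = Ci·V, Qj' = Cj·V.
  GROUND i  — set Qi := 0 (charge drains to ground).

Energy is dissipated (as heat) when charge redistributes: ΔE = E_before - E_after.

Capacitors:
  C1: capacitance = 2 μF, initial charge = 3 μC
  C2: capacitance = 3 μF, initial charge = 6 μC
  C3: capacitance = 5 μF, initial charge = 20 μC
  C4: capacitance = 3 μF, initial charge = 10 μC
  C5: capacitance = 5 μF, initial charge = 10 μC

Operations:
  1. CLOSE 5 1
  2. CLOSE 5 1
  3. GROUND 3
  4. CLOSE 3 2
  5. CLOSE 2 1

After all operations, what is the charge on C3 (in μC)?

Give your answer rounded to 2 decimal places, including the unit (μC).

Initial: C1(2μF, Q=3μC, V=1.50V), C2(3μF, Q=6μC, V=2.00V), C3(5μF, Q=20μC, V=4.00V), C4(3μF, Q=10μC, V=3.33V), C5(5μF, Q=10μC, V=2.00V)
Op 1: CLOSE 5-1: Q_total=13.00, C_total=7.00, V=1.86; Q5=9.29, Q1=3.71; dissipated=0.179
Op 2: CLOSE 5-1: Q_total=13.00, C_total=7.00, V=1.86; Q5=9.29, Q1=3.71; dissipated=0.000
Op 3: GROUND 3: Q3=0; energy lost=40.000
Op 4: CLOSE 3-2: Q_total=6.00, C_total=8.00, V=0.75; Q3=3.75, Q2=2.25; dissipated=3.750
Op 5: CLOSE 2-1: Q_total=5.96, C_total=5.00, V=1.19; Q2=3.58, Q1=2.39; dissipated=0.735
Final charges: Q1=2.39, Q2=3.58, Q3=3.75, Q4=10.00, Q5=9.29

Answer: 3.75 μC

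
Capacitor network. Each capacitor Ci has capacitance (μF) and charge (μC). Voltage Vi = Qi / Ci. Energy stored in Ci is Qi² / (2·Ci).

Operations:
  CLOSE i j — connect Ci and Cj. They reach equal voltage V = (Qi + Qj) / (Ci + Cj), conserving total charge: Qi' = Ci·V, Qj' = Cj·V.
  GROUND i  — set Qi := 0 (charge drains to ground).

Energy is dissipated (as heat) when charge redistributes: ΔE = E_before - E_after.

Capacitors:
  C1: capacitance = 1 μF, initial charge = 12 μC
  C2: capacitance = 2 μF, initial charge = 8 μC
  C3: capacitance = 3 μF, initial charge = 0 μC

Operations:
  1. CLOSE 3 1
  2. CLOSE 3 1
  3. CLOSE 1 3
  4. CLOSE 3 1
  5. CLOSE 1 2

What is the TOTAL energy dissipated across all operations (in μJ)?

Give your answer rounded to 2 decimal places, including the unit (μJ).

Initial: C1(1μF, Q=12μC, V=12.00V), C2(2μF, Q=8μC, V=4.00V), C3(3μF, Q=0μC, V=0.00V)
Op 1: CLOSE 3-1: Q_total=12.00, C_total=4.00, V=3.00; Q3=9.00, Q1=3.00; dissipated=54.000
Op 2: CLOSE 3-1: Q_total=12.00, C_total=4.00, V=3.00; Q3=9.00, Q1=3.00; dissipated=0.000
Op 3: CLOSE 1-3: Q_total=12.00, C_total=4.00, V=3.00; Q1=3.00, Q3=9.00; dissipated=0.000
Op 4: CLOSE 3-1: Q_total=12.00, C_total=4.00, V=3.00; Q3=9.00, Q1=3.00; dissipated=0.000
Op 5: CLOSE 1-2: Q_total=11.00, C_total=3.00, V=3.67; Q1=3.67, Q2=7.33; dissipated=0.333
Total dissipated: 54.333 μJ

Answer: 54.33 μJ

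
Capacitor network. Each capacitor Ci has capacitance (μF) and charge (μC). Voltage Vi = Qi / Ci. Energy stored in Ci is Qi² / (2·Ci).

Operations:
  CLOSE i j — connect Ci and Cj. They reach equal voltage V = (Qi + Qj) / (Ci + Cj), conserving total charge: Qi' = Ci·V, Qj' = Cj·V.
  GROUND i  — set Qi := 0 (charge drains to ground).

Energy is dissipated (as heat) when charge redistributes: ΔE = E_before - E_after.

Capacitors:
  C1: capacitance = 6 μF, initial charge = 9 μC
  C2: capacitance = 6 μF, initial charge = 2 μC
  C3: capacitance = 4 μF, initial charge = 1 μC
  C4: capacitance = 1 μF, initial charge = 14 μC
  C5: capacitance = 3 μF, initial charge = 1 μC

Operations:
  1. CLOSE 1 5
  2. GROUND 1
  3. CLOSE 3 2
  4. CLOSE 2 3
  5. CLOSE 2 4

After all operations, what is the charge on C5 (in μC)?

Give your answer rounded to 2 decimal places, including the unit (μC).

Initial: C1(6μF, Q=9μC, V=1.50V), C2(6μF, Q=2μC, V=0.33V), C3(4μF, Q=1μC, V=0.25V), C4(1μF, Q=14μC, V=14.00V), C5(3μF, Q=1μC, V=0.33V)
Op 1: CLOSE 1-5: Q_total=10.00, C_total=9.00, V=1.11; Q1=6.67, Q5=3.33; dissipated=1.361
Op 2: GROUND 1: Q1=0; energy lost=3.704
Op 3: CLOSE 3-2: Q_total=3.00, C_total=10.00, V=0.30; Q3=1.20, Q2=1.80; dissipated=0.008
Op 4: CLOSE 2-3: Q_total=3.00, C_total=10.00, V=0.30; Q2=1.80, Q3=1.20; dissipated=0.000
Op 5: CLOSE 2-4: Q_total=15.80, C_total=7.00, V=2.26; Q2=13.54, Q4=2.26; dissipated=80.439
Final charges: Q1=0.00, Q2=13.54, Q3=1.20, Q4=2.26, Q5=3.33

Answer: 3.33 μC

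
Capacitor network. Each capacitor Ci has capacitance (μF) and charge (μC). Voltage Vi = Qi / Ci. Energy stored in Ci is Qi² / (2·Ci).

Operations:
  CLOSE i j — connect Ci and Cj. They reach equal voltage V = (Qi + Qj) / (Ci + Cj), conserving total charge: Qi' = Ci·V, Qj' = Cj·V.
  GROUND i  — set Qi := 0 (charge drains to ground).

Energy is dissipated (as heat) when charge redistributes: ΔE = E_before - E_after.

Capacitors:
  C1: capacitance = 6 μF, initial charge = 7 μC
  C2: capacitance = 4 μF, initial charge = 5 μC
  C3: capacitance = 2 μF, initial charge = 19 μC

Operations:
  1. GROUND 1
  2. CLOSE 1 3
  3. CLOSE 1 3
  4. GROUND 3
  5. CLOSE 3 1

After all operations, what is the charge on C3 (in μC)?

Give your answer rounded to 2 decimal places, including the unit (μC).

Initial: C1(6μF, Q=7μC, V=1.17V), C2(4μF, Q=5μC, V=1.25V), C3(2μF, Q=19μC, V=9.50V)
Op 1: GROUND 1: Q1=0; energy lost=4.083
Op 2: CLOSE 1-3: Q_total=19.00, C_total=8.00, V=2.38; Q1=14.25, Q3=4.75; dissipated=67.688
Op 3: CLOSE 1-3: Q_total=19.00, C_total=8.00, V=2.38; Q1=14.25, Q3=4.75; dissipated=0.000
Op 4: GROUND 3: Q3=0; energy lost=5.641
Op 5: CLOSE 3-1: Q_total=14.25, C_total=8.00, V=1.78; Q3=3.56, Q1=10.69; dissipated=4.230
Final charges: Q1=10.69, Q2=5.00, Q3=3.56

Answer: 3.56 μC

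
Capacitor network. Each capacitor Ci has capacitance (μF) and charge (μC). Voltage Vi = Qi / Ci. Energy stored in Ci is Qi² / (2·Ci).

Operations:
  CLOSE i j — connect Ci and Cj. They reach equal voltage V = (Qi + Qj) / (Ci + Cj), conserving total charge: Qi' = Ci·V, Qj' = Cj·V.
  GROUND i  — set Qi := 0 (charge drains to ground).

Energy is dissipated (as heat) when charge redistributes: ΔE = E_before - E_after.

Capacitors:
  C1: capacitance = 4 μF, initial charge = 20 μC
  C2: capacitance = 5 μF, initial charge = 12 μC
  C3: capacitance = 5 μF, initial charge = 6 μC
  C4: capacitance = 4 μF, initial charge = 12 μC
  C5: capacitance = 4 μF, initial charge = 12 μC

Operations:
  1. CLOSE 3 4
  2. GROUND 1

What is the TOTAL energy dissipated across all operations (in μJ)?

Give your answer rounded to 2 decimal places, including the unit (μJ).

Initial: C1(4μF, Q=20μC, V=5.00V), C2(5μF, Q=12μC, V=2.40V), C3(5μF, Q=6μC, V=1.20V), C4(4μF, Q=12μC, V=3.00V), C5(4μF, Q=12μC, V=3.00V)
Op 1: CLOSE 3-4: Q_total=18.00, C_total=9.00, V=2.00; Q3=10.00, Q4=8.00; dissipated=3.600
Op 2: GROUND 1: Q1=0; energy lost=50.000
Total dissipated: 53.600 μJ

Answer: 53.60 μJ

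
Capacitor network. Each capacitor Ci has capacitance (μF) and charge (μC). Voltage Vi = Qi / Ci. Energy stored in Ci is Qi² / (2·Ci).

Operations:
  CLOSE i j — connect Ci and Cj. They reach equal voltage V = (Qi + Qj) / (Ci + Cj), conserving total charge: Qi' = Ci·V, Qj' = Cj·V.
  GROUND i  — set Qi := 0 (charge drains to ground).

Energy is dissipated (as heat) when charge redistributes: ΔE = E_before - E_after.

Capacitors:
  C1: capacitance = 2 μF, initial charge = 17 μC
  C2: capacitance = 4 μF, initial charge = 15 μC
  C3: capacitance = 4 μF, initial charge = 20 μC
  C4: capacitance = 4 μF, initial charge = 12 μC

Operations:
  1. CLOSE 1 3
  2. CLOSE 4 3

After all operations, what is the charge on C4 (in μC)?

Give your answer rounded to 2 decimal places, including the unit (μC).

Answer: 18.33 μC

Derivation:
Initial: C1(2μF, Q=17μC, V=8.50V), C2(4μF, Q=15μC, V=3.75V), C3(4μF, Q=20μC, V=5.00V), C4(4μF, Q=12μC, V=3.00V)
Op 1: CLOSE 1-3: Q_total=37.00, C_total=6.00, V=6.17; Q1=12.33, Q3=24.67; dissipated=8.167
Op 2: CLOSE 4-3: Q_total=36.67, C_total=8.00, V=4.58; Q4=18.33, Q3=18.33; dissipated=10.028
Final charges: Q1=12.33, Q2=15.00, Q3=18.33, Q4=18.33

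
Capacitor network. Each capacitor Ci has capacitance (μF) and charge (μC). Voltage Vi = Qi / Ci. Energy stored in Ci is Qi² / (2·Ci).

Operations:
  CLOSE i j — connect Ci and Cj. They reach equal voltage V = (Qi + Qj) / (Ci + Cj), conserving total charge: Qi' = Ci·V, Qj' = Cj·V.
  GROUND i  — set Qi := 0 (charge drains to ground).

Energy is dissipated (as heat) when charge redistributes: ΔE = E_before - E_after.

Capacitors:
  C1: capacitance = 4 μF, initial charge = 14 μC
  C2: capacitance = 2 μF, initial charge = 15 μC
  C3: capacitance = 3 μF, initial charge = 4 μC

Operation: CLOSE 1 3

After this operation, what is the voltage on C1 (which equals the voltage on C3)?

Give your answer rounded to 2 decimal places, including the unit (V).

Answer: 2.57 V

Derivation:
Initial: C1(4μF, Q=14μC, V=3.50V), C2(2μF, Q=15μC, V=7.50V), C3(3μF, Q=4μC, V=1.33V)
Op 1: CLOSE 1-3: Q_total=18.00, C_total=7.00, V=2.57; Q1=10.29, Q3=7.71; dissipated=4.024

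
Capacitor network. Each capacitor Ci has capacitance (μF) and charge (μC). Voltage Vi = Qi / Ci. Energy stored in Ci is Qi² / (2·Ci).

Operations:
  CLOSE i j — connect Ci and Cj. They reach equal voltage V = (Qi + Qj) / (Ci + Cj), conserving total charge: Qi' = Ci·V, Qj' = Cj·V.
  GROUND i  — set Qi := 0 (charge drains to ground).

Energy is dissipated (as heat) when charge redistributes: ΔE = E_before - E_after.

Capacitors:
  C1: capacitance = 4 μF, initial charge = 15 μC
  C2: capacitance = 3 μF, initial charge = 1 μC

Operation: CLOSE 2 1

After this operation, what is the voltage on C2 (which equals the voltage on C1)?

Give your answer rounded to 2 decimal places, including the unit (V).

Initial: C1(4μF, Q=15μC, V=3.75V), C2(3μF, Q=1μC, V=0.33V)
Op 1: CLOSE 2-1: Q_total=16.00, C_total=7.00, V=2.29; Q2=6.86, Q1=9.14; dissipated=10.006

Answer: 2.29 V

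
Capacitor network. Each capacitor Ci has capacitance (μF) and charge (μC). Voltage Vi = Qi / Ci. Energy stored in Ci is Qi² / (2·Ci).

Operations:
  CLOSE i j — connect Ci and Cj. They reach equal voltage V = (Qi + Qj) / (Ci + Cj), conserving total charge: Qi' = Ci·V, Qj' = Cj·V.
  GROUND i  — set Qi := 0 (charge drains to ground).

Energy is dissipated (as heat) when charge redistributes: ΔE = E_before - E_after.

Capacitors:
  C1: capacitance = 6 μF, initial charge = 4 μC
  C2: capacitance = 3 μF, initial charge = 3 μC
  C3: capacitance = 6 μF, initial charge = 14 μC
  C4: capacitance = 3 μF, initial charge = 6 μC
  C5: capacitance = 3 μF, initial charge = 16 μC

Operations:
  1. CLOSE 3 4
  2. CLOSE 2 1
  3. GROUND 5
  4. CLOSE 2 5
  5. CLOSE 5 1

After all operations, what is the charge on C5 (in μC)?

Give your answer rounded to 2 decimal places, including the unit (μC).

Answer: 1.94 μC

Derivation:
Initial: C1(6μF, Q=4μC, V=0.67V), C2(3μF, Q=3μC, V=1.00V), C3(6μF, Q=14μC, V=2.33V), C4(3μF, Q=6μC, V=2.00V), C5(3μF, Q=16μC, V=5.33V)
Op 1: CLOSE 3-4: Q_total=20.00, C_total=9.00, V=2.22; Q3=13.33, Q4=6.67; dissipated=0.111
Op 2: CLOSE 2-1: Q_total=7.00, C_total=9.00, V=0.78; Q2=2.33, Q1=4.67; dissipated=0.111
Op 3: GROUND 5: Q5=0; energy lost=42.667
Op 4: CLOSE 2-5: Q_total=2.33, C_total=6.00, V=0.39; Q2=1.17, Q5=1.17; dissipated=0.454
Op 5: CLOSE 5-1: Q_total=5.83, C_total=9.00, V=0.65; Q5=1.94, Q1=3.89; dissipated=0.151
Final charges: Q1=3.89, Q2=1.17, Q3=13.33, Q4=6.67, Q5=1.94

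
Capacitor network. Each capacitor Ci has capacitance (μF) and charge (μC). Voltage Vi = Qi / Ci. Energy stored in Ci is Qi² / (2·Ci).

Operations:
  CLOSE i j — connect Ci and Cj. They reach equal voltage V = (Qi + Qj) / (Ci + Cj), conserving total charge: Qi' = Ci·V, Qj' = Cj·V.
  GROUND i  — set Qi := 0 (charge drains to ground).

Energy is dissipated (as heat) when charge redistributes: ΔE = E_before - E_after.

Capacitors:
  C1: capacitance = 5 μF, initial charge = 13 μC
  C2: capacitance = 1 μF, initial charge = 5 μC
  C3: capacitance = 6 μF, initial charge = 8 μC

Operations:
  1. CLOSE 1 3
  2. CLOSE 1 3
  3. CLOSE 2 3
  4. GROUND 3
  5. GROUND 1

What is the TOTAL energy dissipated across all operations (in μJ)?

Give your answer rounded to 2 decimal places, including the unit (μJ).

Initial: C1(5μF, Q=13μC, V=2.60V), C2(1μF, Q=5μC, V=5.00V), C3(6μF, Q=8μC, V=1.33V)
Op 1: CLOSE 1-3: Q_total=21.00, C_total=11.00, V=1.91; Q1=9.55, Q3=11.45; dissipated=2.188
Op 2: CLOSE 1-3: Q_total=21.00, C_total=11.00, V=1.91; Q1=9.55, Q3=11.45; dissipated=0.000
Op 3: CLOSE 2-3: Q_total=16.45, C_total=7.00, V=2.35; Q2=2.35, Q3=14.10; dissipated=4.094
Op 4: GROUND 3: Q3=0; energy lost=16.577
Op 5: GROUND 1: Q1=0; energy lost=9.112
Total dissipated: 31.971 μJ

Answer: 31.97 μJ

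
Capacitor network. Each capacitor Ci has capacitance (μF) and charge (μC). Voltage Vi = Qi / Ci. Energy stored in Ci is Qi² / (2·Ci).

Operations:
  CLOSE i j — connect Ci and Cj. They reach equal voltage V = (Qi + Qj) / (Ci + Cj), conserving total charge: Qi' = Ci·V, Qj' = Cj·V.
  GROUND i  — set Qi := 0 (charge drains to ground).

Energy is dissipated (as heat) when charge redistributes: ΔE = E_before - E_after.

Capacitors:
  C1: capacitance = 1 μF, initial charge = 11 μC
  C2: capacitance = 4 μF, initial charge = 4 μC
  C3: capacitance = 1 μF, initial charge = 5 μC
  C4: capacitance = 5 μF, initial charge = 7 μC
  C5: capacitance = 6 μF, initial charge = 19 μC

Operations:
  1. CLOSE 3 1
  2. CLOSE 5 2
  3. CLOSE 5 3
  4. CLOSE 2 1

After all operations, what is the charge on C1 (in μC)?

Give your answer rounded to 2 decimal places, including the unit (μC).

Answer: 3.44 μC

Derivation:
Initial: C1(1μF, Q=11μC, V=11.00V), C2(4μF, Q=4μC, V=1.00V), C3(1μF, Q=5μC, V=5.00V), C4(5μF, Q=7μC, V=1.40V), C5(6μF, Q=19μC, V=3.17V)
Op 1: CLOSE 3-1: Q_total=16.00, C_total=2.00, V=8.00; Q3=8.00, Q1=8.00; dissipated=9.000
Op 2: CLOSE 5-2: Q_total=23.00, C_total=10.00, V=2.30; Q5=13.80, Q2=9.20; dissipated=5.633
Op 3: CLOSE 5-3: Q_total=21.80, C_total=7.00, V=3.11; Q5=18.69, Q3=3.11; dissipated=13.924
Op 4: CLOSE 2-1: Q_total=17.20, C_total=5.00, V=3.44; Q2=13.76, Q1=3.44; dissipated=12.996
Final charges: Q1=3.44, Q2=13.76, Q3=3.11, Q4=7.00, Q5=18.69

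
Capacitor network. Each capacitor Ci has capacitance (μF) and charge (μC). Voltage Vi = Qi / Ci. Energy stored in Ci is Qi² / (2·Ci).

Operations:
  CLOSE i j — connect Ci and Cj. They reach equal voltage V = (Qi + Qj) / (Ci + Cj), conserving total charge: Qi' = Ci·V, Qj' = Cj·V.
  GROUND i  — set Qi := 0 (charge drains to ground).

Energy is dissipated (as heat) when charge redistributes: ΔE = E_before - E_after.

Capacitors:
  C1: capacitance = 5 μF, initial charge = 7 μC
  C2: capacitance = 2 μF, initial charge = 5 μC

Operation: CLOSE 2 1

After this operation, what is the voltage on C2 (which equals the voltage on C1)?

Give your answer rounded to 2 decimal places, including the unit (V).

Answer: 1.71 V

Derivation:
Initial: C1(5μF, Q=7μC, V=1.40V), C2(2μF, Q=5μC, V=2.50V)
Op 1: CLOSE 2-1: Q_total=12.00, C_total=7.00, V=1.71; Q2=3.43, Q1=8.57; dissipated=0.864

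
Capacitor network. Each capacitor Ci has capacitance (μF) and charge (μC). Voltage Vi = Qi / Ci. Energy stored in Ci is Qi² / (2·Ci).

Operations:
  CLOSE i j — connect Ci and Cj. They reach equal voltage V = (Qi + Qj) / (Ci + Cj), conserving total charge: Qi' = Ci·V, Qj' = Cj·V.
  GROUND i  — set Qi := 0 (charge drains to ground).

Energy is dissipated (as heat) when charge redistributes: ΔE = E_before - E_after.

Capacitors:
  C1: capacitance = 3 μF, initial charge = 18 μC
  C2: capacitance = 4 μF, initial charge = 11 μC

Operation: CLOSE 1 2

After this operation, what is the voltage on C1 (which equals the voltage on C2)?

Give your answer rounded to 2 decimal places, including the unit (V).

Answer: 4.14 V

Derivation:
Initial: C1(3μF, Q=18μC, V=6.00V), C2(4μF, Q=11μC, V=2.75V)
Op 1: CLOSE 1-2: Q_total=29.00, C_total=7.00, V=4.14; Q1=12.43, Q2=16.57; dissipated=9.054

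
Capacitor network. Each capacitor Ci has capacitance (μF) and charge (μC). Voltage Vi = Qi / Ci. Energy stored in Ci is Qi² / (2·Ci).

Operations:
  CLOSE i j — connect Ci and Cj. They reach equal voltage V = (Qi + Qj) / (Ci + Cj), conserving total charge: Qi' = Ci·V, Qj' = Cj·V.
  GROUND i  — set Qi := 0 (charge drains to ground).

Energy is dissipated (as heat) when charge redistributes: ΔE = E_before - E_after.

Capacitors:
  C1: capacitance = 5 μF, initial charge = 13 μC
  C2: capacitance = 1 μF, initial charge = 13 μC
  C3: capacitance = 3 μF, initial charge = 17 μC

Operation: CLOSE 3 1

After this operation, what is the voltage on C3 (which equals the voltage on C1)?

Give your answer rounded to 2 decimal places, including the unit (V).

Initial: C1(5μF, Q=13μC, V=2.60V), C2(1μF, Q=13μC, V=13.00V), C3(3μF, Q=17μC, V=5.67V)
Op 1: CLOSE 3-1: Q_total=30.00, C_total=8.00, V=3.75; Q3=11.25, Q1=18.75; dissipated=8.817

Answer: 3.75 V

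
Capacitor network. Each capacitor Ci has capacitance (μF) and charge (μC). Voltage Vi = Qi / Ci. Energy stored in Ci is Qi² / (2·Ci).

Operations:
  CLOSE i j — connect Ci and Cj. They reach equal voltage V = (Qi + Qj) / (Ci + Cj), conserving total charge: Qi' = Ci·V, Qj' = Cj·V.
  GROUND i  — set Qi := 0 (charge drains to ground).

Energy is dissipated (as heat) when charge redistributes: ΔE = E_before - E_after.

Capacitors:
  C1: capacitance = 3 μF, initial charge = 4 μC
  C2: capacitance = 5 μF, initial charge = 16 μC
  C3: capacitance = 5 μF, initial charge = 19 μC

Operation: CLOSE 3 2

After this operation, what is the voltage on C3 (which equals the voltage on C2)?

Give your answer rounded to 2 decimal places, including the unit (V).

Initial: C1(3μF, Q=4μC, V=1.33V), C2(5μF, Q=16μC, V=3.20V), C3(5μF, Q=19μC, V=3.80V)
Op 1: CLOSE 3-2: Q_total=35.00, C_total=10.00, V=3.50; Q3=17.50, Q2=17.50; dissipated=0.450

Answer: 3.50 V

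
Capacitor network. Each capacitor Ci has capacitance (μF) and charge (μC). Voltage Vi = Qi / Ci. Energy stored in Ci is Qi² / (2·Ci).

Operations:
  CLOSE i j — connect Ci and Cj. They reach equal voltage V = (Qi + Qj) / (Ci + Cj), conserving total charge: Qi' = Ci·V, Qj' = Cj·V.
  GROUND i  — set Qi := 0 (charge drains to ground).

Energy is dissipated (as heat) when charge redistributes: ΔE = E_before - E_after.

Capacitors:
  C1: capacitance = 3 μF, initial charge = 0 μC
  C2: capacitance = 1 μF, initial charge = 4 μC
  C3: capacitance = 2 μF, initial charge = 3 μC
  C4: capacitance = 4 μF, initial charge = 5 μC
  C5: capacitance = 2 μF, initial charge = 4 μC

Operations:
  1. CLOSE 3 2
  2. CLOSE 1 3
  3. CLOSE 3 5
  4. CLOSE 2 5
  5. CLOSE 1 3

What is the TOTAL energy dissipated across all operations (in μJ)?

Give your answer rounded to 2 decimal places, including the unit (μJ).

Initial: C1(3μF, Q=0μC, V=0.00V), C2(1μF, Q=4μC, V=4.00V), C3(2μF, Q=3μC, V=1.50V), C4(4μF, Q=5μC, V=1.25V), C5(2μF, Q=4μC, V=2.00V)
Op 1: CLOSE 3-2: Q_total=7.00, C_total=3.00, V=2.33; Q3=4.67, Q2=2.33; dissipated=2.083
Op 2: CLOSE 1-3: Q_total=4.67, C_total=5.00, V=0.93; Q1=2.80, Q3=1.87; dissipated=3.267
Op 3: CLOSE 3-5: Q_total=5.87, C_total=4.00, V=1.47; Q3=2.93, Q5=2.93; dissipated=0.569
Op 4: CLOSE 2-5: Q_total=5.27, C_total=3.00, V=1.76; Q2=1.76, Q5=3.51; dissipated=0.250
Op 5: CLOSE 1-3: Q_total=5.73, C_total=5.00, V=1.15; Q1=3.44, Q3=2.29; dissipated=0.171
Total dissipated: 6.340 μJ

Answer: 6.34 μJ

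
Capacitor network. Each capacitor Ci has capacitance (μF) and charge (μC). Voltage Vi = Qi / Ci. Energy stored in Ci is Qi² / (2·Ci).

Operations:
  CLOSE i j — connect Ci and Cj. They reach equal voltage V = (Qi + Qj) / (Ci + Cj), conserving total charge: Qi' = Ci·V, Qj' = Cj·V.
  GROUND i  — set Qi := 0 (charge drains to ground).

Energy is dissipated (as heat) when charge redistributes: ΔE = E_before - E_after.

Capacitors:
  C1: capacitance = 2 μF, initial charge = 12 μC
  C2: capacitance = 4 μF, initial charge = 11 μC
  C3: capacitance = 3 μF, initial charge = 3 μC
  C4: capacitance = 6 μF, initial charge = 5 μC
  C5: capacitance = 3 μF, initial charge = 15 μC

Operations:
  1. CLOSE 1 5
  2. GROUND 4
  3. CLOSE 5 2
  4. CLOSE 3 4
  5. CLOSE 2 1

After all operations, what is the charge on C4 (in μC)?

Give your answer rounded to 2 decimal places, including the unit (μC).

Initial: C1(2μF, Q=12μC, V=6.00V), C2(4μF, Q=11μC, V=2.75V), C3(3μF, Q=3μC, V=1.00V), C4(6μF, Q=5μC, V=0.83V), C5(3μF, Q=15μC, V=5.00V)
Op 1: CLOSE 1-5: Q_total=27.00, C_total=5.00, V=5.40; Q1=10.80, Q5=16.20; dissipated=0.600
Op 2: GROUND 4: Q4=0; energy lost=2.083
Op 3: CLOSE 5-2: Q_total=27.20, C_total=7.00, V=3.89; Q5=11.66, Q2=15.54; dissipated=6.019
Op 4: CLOSE 3-4: Q_total=3.00, C_total=9.00, V=0.33; Q3=1.00, Q4=2.00; dissipated=1.000
Op 5: CLOSE 2-1: Q_total=26.34, C_total=6.00, V=4.39; Q2=17.56, Q1=8.78; dissipated=1.529
Final charges: Q1=8.78, Q2=17.56, Q3=1.00, Q4=2.00, Q5=11.66

Answer: 2.00 μC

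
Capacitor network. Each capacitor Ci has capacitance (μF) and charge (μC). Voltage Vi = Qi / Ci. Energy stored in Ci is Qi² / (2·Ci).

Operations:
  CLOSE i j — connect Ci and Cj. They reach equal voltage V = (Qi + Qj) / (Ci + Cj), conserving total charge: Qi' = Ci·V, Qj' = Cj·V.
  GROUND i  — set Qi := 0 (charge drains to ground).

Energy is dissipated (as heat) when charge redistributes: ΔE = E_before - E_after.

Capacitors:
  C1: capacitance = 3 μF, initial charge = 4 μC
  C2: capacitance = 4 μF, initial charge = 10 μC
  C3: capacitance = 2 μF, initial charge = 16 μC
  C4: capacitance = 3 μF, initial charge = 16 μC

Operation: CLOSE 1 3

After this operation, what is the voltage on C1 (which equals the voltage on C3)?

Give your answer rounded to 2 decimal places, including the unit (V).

Answer: 4.00 V

Derivation:
Initial: C1(3μF, Q=4μC, V=1.33V), C2(4μF, Q=10μC, V=2.50V), C3(2μF, Q=16μC, V=8.00V), C4(3μF, Q=16μC, V=5.33V)
Op 1: CLOSE 1-3: Q_total=20.00, C_total=5.00, V=4.00; Q1=12.00, Q3=8.00; dissipated=26.667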